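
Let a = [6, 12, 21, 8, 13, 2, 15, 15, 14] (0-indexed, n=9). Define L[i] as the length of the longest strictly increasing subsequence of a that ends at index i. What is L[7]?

4

   i    0    1    2    3    4    5    6    7    8
a[i]    6   12   21    8   13    2   15   15   14
L[i]    1    2    3    2    3    1    4    4    4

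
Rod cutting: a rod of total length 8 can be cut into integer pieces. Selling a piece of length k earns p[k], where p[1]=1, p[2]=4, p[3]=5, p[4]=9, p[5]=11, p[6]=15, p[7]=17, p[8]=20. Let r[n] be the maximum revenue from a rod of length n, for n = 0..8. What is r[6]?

   n    0    1    2    3    4    5    6    7    8
r[n]    0    1    4    5    9   11   15   17   20

15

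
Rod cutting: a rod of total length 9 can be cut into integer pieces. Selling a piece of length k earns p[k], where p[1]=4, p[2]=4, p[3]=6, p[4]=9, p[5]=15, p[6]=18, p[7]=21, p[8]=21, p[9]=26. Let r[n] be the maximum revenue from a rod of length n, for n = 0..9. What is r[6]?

24

   n    0    1    2    3    4    5    6    7    8    9
r[n]    0    4    8   12   16   20   24   28   32   36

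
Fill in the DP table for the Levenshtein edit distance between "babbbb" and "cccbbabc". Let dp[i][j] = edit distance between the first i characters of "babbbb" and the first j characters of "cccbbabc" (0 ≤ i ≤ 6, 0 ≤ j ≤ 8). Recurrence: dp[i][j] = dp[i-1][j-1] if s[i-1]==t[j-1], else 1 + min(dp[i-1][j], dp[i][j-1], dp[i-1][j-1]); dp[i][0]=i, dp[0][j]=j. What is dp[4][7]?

5

   ''  c  c  c  b  b  a  b  c
''  0  1  2  3  4  5  6  7  8
 b  1  1  2  3  3  4  5  6  7
 a  2  2  2  3  4  4  4  5  6
 b  3  3  3  3  3  4  5  4  5
 b  4  4  4  4  3  3  4  5  5
 b  5  5  5  5  4  3  4  4  5
 b  6  6  6  6  5  4  4  4  5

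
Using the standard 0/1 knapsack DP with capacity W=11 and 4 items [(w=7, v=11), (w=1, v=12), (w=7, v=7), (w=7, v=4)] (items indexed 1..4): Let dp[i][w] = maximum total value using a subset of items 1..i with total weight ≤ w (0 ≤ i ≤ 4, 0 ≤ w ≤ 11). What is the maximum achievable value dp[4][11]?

i\w   0   1   2   3   4   5   6   7   8   9  10  11
  0   0   0   0   0   0   0   0   0   0   0   0   0
  1   0   0   0   0   0   0   0  11  11  11  11  11
  2   0  12  12  12  12  12  12  12  23  23  23  23
  3   0  12  12  12  12  12  12  12  23  23  23  23
  4   0  12  12  12  12  12  12  12  23  23  23  23

23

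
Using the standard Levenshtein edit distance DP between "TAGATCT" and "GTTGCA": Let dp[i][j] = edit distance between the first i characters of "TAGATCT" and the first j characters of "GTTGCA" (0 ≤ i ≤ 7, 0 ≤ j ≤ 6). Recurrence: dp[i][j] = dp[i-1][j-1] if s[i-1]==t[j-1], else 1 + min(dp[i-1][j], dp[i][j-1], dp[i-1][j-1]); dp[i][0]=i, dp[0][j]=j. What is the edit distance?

   ''  G  T  T  G  C  A
''  0  1  2  3  4  5  6
 T  1  1  1  2  3  4  5
 A  2  2  2  2  3  4  4
 G  3  2  3  3  2  3  4
 A  4  3  3  4  3  3  3
 T  5  4  3  3  4  4  4
 C  6  5  4  4  4  4  5
 T  7  6  5  4  5  5  5

5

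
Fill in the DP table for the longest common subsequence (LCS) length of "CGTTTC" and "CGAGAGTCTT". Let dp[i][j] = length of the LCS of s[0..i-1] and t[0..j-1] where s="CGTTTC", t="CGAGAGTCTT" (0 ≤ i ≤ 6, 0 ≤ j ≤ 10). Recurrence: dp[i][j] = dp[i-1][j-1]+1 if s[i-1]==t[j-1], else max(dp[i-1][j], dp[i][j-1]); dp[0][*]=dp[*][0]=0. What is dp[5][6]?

2

   ''  C  G  A  G  A  G  T  C  T  T
''  0  0  0  0  0  0  0  0  0  0  0
 C  0  1  1  1  1  1  1  1  1  1  1
 G  0  1  2  2  2  2  2  2  2  2  2
 T  0  1  2  2  2  2  2  3  3  3  3
 T  0  1  2  2  2  2  2  3  3  4  4
 T  0  1  2  2  2  2  2  3  3  4  5
 C  0  1  2  2  2  2  2  3  4  4  5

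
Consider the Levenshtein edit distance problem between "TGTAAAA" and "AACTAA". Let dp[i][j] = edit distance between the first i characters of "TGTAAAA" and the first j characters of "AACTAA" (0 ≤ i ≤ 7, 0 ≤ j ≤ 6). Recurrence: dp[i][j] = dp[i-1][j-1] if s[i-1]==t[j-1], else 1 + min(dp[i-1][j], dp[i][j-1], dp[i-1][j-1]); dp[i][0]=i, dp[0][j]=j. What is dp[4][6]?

   ''  A  A  C  T  A  A
''  0  1  2  3  4  5  6
 T  1  1  2  3  3  4  5
 G  2  2  2  3  4  4  5
 T  3  3  3  3  3  4  5
 A  4  3  3  4  4  3  4
 A  5  4  3  4  5  4  3
 A  6  5  4  4  5  5  4
 A  7  6  5  5  5  5  5

4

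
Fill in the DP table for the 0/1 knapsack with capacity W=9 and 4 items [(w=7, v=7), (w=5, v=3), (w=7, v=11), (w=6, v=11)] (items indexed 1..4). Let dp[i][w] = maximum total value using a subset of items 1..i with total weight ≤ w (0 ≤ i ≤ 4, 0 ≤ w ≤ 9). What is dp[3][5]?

i\w   0   1   2   3   4   5   6   7   8   9
  0   0   0   0   0   0   0   0   0   0   0
  1   0   0   0   0   0   0   0   7   7   7
  2   0   0   0   0   0   3   3   7   7   7
  3   0   0   0   0   0   3   3  11  11  11
  4   0   0   0   0   0   3  11  11  11  11

3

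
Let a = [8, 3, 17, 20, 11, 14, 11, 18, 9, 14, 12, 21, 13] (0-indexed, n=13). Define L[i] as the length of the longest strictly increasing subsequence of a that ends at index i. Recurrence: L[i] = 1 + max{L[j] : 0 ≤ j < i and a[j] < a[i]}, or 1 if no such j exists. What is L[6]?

2

   i    0    1    2    3    4    5    6    7    8    9   10   11   12
a[i]    8    3   17   20   11   14   11   18    9   14   12   21   13
L[i]    1    1    2    3    2    3    2    4    2    3    3    5    4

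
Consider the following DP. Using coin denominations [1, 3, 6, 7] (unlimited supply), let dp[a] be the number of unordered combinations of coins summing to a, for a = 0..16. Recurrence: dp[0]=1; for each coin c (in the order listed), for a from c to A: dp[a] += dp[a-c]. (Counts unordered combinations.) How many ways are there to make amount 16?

19

after  coin     0     1     2     3     4     5     6     7     8     9    10    11    12    13    14    15    16
          1     1     1     1     1     1     1     1     1     1     1     1     1     1     1     1     1     1
          3     1     1     1     2     2     2     3     3     3     4     4     4     5     5     5     6     6
          6     1     1     1     2     2     2     4     4     4     6     6     6     9     9     9    12    12
          7     1     1     1     2     2     2     4     5     5     7     8     8    11    13    14    17    19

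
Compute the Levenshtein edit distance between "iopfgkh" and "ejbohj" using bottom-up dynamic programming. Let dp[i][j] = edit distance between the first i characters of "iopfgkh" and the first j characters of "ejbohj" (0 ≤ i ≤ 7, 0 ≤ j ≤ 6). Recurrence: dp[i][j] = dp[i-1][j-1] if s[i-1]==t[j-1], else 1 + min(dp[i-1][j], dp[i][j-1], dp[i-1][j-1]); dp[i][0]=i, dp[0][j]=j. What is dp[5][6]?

6

   ''  e  j  b  o  h  j
''  0  1  2  3  4  5  6
 i  1  1  2  3  4  5  6
 o  2  2  2  3  3  4  5
 p  3  3  3  3  4  4  5
 f  4  4  4  4  4  5  5
 g  5  5  5  5  5  5  6
 k  6  6  6  6  6  6  6
 h  7  7  7  7  7  6  7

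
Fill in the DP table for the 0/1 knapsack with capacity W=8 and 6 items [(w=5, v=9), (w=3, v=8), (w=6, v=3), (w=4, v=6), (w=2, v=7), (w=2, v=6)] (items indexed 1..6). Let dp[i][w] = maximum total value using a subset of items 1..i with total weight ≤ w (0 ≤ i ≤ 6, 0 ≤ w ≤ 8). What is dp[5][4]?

i\w   0   1   2   3   4   5   6   7   8
  0   0   0   0   0   0   0   0   0   0
  1   0   0   0   0   0   9   9   9   9
  2   0   0   0   8   8   9   9   9  17
  3   0   0   0   8   8   9   9   9  17
  4   0   0   0   8   8   9   9  14  17
  5   0   0   7   8   8  15  15  16  17
  6   0   0   7   8  13  15  15  21  21

8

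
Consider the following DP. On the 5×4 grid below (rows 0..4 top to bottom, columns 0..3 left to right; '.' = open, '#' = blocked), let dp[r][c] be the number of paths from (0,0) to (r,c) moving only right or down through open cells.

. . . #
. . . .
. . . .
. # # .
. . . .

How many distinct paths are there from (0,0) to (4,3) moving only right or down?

r\c   0   1   2   3
  0   1   1   1   0
  1   1   2   3   3
  2   1   3   6   9
  3   1   0   0   9
  4   1   1   1  10

10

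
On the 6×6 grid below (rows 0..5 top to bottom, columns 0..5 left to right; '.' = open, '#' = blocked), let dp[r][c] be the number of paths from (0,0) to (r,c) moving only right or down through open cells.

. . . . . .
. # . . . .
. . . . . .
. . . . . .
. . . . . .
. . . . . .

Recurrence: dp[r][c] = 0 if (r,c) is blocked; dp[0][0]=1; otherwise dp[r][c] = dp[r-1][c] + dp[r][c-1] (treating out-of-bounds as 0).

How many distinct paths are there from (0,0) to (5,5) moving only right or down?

112

r\c   0   1   2   3   4   5
  0   1   1   1   1   1   1
  1   1   0   1   2   3   4
  2   1   1   2   4   7  11
  3   1   2   4   8  15  26
  4   1   3   7  15  30  56
  5   1   4  11  26  56 112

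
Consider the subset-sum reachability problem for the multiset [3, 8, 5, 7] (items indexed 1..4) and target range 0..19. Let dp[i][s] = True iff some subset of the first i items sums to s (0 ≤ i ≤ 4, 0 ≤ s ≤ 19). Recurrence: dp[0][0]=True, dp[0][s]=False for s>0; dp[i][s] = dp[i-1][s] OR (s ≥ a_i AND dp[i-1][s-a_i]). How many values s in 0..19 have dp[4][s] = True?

12

i\s   0   1   2   3   4   5   6   7   8   9  10  11  12  13  14  15  16  17  18  19
  0   T   F   F   F   F   F   F   F   F   F   F   F   F   F   F   F   F   F   F   F
  1   T   F   F   T   F   F   F   F   F   F   F   F   F   F   F   F   F   F   F   F
  2   T   F   F   T   F   F   F   F   T   F   F   T   F   F   F   F   F   F   F   F
  3   T   F   F   T   F   T   F   F   T   F   F   T   F   T   F   F   T   F   F   F
  4   T   F   F   T   F   T   F   T   T   F   T   T   T   T   F   T   T   F   T   F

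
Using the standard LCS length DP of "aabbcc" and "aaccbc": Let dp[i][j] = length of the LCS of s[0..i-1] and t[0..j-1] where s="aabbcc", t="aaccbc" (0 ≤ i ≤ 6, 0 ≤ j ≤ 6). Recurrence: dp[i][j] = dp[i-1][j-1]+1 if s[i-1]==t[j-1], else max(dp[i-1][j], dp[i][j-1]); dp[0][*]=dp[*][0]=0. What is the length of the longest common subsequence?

   ''  a  a  c  c  b  c
''  0  0  0  0  0  0  0
 a  0  1  1  1  1  1  1
 a  0  1  2  2  2  2  2
 b  0  1  2  2  2  3  3
 b  0  1  2  2  2  3  3
 c  0  1  2  3  3  3  4
 c  0  1  2  3  4  4  4

4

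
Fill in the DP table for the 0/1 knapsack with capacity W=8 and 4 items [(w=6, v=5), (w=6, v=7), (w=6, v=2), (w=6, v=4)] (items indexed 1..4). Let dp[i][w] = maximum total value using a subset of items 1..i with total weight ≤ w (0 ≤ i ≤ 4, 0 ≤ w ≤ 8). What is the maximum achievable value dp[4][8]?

i\w   0   1   2   3   4   5   6   7   8
  0   0   0   0   0   0   0   0   0   0
  1   0   0   0   0   0   0   5   5   5
  2   0   0   0   0   0   0   7   7   7
  3   0   0   0   0   0   0   7   7   7
  4   0   0   0   0   0   0   7   7   7

7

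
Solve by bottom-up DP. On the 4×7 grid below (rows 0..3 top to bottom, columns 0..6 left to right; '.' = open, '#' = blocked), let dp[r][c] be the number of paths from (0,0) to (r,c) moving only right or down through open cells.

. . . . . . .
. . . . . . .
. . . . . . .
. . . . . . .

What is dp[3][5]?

r\c   0   1   2   3   4   5   6
  0   1   1   1   1   1   1   1
  1   1   2   3   4   5   6   7
  2   1   3   6  10  15  21  28
  3   1   4  10  20  35  56  84

56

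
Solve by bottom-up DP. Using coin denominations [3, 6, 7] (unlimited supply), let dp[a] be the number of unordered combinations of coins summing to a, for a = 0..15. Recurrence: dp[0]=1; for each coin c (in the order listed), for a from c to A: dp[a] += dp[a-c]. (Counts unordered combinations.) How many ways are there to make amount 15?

3

after  coin     0     1     2     3     4     5     6     7     8     9    10    11    12    13    14    15
          3     1     0     0     1     0     0     1     0     0     1     0     0     1     0     0     1
          6     1     0     0     1     0     0     2     0     0     2     0     0     3     0     0     3
          7     1     0     0     1     0     0     2     1     0     2     1     0     3     2     1     3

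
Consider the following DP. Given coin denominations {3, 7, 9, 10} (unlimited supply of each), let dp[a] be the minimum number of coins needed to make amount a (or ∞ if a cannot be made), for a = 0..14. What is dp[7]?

 a  0  1  2  3  4  5  6  7  8  9 10 11 12 13 14
dp  0  -  -  1  -  -  2  1  -  1  1  -  2  2  2
(- denotes ∞ / unreachable)

1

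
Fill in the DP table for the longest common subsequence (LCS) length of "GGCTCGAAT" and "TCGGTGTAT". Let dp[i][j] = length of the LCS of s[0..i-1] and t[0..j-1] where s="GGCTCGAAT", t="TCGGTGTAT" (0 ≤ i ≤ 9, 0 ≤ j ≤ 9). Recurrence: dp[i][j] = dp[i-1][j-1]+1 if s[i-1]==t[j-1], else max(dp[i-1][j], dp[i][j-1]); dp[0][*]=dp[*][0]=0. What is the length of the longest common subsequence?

6

   ''  T  C  G  G  T  G  T  A  T
''  0  0  0  0  0  0  0  0  0  0
 G  0  0  0  1  1  1  1  1  1  1
 G  0  0  0  1  2  2  2  2  2  2
 C  0  0  1  1  2  2  2  2  2  2
 T  0  1  1  1  2  3  3  3  3  3
 C  0  1  2  2  2  3  3  3  3  3
 G  0  1  2  3  3  3  4  4  4  4
 A  0  1  2  3  3  3  4  4  5  5
 A  0  1  2  3  3  3  4  4  5  5
 T  0  1  2  3  3  4  4  5  5  6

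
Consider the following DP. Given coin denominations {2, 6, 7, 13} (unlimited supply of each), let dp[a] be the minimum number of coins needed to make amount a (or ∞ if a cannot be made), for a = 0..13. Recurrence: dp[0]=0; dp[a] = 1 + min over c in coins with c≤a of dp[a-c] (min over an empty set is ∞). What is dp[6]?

1

 a  0  1  2  3  4  5  6  7  8  9 10 11 12 13
dp  0  -  1  -  2  -  1  1  2  2  3  3  2  1
(- denotes ∞ / unreachable)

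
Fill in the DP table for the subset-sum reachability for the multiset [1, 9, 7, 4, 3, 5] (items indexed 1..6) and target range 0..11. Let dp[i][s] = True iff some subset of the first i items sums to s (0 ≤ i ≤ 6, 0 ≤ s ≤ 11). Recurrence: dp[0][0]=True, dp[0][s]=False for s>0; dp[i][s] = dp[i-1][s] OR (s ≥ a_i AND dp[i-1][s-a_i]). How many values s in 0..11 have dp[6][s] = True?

i\s   0   1   2   3   4   5   6   7   8   9  10  11
  0   T   F   F   F   F   F   F   F   F   F   F   F
  1   T   T   F   F   F   F   F   F   F   F   F   F
  2   T   T   F   F   F   F   F   F   F   T   T   F
  3   T   T   F   F   F   F   F   T   T   T   T   F
  4   T   T   F   F   T   T   F   T   T   T   T   T
  5   T   T   F   T   T   T   F   T   T   T   T   T
  6   T   T   F   T   T   T   T   T   T   T   T   T

11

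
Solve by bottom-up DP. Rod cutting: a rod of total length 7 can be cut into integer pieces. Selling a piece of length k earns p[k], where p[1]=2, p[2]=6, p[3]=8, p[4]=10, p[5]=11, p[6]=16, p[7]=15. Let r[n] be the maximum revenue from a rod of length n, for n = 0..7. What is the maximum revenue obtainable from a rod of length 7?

   n    0    1    2    3    4    5    6    7
r[n]    0    2    6    8   12   14   18   20

20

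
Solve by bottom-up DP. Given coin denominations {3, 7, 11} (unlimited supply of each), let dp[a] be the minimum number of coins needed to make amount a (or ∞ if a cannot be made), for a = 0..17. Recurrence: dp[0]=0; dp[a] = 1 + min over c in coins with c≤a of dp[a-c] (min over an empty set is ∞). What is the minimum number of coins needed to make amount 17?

 a  0  1  2  3  4  5  6  7  8  9 10 11 12 13 14 15 16 17
dp  0  -  -  1  -  -  2  1  -  3  2  1  4  3  2  5  4  3
(- denotes ∞ / unreachable)

3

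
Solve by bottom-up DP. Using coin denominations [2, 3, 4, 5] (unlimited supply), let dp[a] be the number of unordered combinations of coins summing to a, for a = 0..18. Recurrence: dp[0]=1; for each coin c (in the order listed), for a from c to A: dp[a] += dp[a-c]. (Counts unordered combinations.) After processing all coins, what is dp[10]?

after  coin     0     1     2     3     4     5     6     7     8     9    10    11    12    13    14    15    16    17    18
          2     1     0     1     0     1     0     1     0     1     0     1     0     1     0     1     0     1     0     1
          3     1     0     1     1     1     1     2     1     2     2     2     2     3     2     3     3     3     3     4
          4     1     0     1     1     2     1     3     2     4     3     5     4     7     5     8     7    10     8    12
          5     1     0     1     1     2     2     3     3     5     5     7     7    10    10    13    14    17    18    22

7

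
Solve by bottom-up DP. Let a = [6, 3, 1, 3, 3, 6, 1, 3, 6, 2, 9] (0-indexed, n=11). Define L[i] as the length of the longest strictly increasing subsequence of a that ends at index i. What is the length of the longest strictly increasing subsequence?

4

   i    0    1    2    3    4    5    6    7    8    9   10
a[i]    6    3    1    3    3    6    1    3    6    2    9
L[i]    1    1    1    2    2    3    1    2    3    2    4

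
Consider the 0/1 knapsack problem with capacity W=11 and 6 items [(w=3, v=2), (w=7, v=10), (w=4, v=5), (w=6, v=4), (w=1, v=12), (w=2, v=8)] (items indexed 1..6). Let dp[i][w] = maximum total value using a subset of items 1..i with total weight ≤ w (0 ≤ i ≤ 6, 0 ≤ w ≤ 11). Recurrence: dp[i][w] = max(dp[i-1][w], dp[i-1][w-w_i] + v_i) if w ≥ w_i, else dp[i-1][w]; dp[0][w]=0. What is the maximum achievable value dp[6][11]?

i\w   0   1   2   3   4   5   6   7   8   9  10  11
  0   0   0   0   0   0   0   0   0   0   0   0   0
  1   0   0   0   2   2   2   2   2   2   2   2   2
  2   0   0   0   2   2   2   2  10  10  10  12  12
  3   0   0   0   2   5   5   5  10  10  10  12  15
  4   0   0   0   2   5   5   5  10  10  10  12  15
  5   0  12  12  12  14  17  17  17  22  22  22  24
  6   0  12  12  20  20  20  22  25  25  25  30  30

30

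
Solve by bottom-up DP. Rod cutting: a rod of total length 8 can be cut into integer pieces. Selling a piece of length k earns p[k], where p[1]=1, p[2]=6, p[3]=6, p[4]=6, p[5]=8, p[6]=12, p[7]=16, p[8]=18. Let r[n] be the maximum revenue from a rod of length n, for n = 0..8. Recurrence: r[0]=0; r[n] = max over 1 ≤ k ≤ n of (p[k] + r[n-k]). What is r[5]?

13

   n    0    1    2    3    4    5    6    7    8
r[n]    0    1    6    7   12   13   18   19   24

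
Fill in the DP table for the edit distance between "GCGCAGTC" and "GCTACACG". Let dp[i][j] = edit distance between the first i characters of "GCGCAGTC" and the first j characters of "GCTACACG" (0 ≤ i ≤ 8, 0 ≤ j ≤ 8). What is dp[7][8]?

   ''  G  C  T  A  C  A  C  G
''  0  1  2  3  4  5  6  7  8
 G  1  0  1  2  3  4  5  6  7
 C  2  1  0  1  2  3  4  5  6
 G  3  2  1  1  2  3  4  5  5
 C  4  3  2  2  2  2  3  4  5
 A  5  4  3  3  2  3  2  3  4
 G  6  5  4  4  3  3  3  3  3
 T  7  6  5  4  4  4  4  4  4
 C  8  7  6  5  5  4  5  4  5

4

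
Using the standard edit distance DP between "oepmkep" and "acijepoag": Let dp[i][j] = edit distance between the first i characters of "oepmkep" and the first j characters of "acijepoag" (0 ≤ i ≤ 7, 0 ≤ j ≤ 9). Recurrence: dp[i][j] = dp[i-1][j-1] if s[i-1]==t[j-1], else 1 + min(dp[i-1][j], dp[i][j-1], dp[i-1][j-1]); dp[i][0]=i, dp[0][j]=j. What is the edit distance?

   ''  a  c  i  j  e  p  o  a  g
''  0  1  2  3  4  5  6  7  8  9
 o  1  1  2  3  4  5  6  6  7  8
 e  2  2  2  3  4  4  5  6  7  8
 p  3  3  3  3  4  5  4  5  6  7
 m  4  4  4  4  4  5  5  5  6  7
 k  5  5  5  5  5  5  6  6  6  7
 e  6  6  6  6  6  5  6  7  7  7
 p  7  7  7  7  7  6  5  6  7  8

8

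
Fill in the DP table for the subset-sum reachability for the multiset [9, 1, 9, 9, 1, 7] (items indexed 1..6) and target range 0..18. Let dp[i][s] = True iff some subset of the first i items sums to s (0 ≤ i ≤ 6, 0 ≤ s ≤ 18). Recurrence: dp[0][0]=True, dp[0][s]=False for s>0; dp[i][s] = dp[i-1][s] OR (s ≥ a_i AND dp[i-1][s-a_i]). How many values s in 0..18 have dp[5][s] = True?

7

i\s   0   1   2   3   4   5   6   7   8   9  10  11  12  13  14  15  16  17  18
  0   T   F   F   F   F   F   F   F   F   F   F   F   F   F   F   F   F   F   F
  1   T   F   F   F   F   F   F   F   F   T   F   F   F   F   F   F   F   F   F
  2   T   T   F   F   F   F   F   F   F   T   T   F   F   F   F   F   F   F   F
  3   T   T   F   F   F   F   F   F   F   T   T   F   F   F   F   F   F   F   T
  4   T   T   F   F   F   F   F   F   F   T   T   F   F   F   F   F   F   F   T
  5   T   T   T   F   F   F   F   F   F   T   T   T   F   F   F   F   F   F   T
  6   T   T   T   F   F   F   F   T   T   T   T   T   F   F   F   F   T   T   T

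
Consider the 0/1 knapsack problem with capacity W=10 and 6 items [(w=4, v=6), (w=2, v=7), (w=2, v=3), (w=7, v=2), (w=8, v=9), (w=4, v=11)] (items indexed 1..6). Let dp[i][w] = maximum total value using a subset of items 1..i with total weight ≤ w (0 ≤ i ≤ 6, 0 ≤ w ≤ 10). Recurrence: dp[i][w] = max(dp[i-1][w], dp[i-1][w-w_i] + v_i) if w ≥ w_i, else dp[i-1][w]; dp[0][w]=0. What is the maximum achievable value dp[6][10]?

24

i\w   0   1   2   3   4   5   6   7   8   9  10
  0   0   0   0   0   0   0   0   0   0   0   0
  1   0   0   0   0   6   6   6   6   6   6   6
  2   0   0   7   7   7   7  13  13  13  13  13
  3   0   0   7   7  10  10  13  13  16  16  16
  4   0   0   7   7  10  10  13  13  16  16  16
  5   0   0   7   7  10  10  13  13  16  16  16
  6   0   0   7   7  11  11  18  18  21  21  24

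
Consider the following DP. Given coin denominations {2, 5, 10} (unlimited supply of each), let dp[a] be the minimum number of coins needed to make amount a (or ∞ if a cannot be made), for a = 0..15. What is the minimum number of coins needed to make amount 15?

2

 a  0  1  2  3  4  5  6  7  8  9 10 11 12 13 14 15
dp  0  -  1  -  2  1  3  2  4  3  1  4  2  5  3  2
(- denotes ∞ / unreachable)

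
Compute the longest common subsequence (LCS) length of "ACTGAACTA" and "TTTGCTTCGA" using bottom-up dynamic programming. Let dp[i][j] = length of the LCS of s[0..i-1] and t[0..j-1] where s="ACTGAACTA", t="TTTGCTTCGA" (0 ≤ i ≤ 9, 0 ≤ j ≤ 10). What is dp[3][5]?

1

   ''  T  T  T  G  C  T  T  C  G  A
''  0  0  0  0  0  0  0  0  0  0  0
 A  0  0  0  0  0  0  0  0  0  0  1
 C  0  0  0  0  0  1  1  1  1  1  1
 T  0  1  1  1  1  1  2  2  2  2  2
 G  0  1  1  1  2  2  2  2  2  3  3
 A  0  1  1  1  2  2  2  2  2  3  4
 A  0  1  1  1  2  2  2  2  2  3  4
 C  0  1  1  1  2  3  3  3  3  3  4
 T  0  1  2  2  2  3  4  4  4  4  4
 A  0  1  2  2  2  3  4  4  4  4  5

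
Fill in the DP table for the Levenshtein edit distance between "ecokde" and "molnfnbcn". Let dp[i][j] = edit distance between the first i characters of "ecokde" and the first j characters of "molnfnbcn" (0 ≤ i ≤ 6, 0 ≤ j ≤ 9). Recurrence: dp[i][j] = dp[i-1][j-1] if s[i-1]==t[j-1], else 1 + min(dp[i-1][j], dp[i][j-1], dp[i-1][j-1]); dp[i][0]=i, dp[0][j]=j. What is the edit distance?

9

   ''  m  o  l  n  f  n  b  c  n
''  0  1  2  3  4  5  6  7  8  9
 e  1  1  2  3  4  5  6  7  8  9
 c  2  2  2  3  4  5  6  7  7  8
 o  3  3  2  3  4  5  6  7  8  8
 k  4  4  3  3  4  5  6  7  8  9
 d  5  5  4  4  4  5  6  7  8  9
 e  6  6  5  5  5  5  6  7  8  9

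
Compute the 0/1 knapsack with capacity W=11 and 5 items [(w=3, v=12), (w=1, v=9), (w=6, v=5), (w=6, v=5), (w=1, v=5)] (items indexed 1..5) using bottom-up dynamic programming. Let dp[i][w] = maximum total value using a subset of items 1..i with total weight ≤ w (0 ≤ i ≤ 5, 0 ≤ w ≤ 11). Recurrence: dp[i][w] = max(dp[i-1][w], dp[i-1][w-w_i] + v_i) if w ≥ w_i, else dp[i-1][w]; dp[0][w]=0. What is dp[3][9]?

i\w   0   1   2   3   4   5   6   7   8   9  10  11
  0   0   0   0   0   0   0   0   0   0   0   0   0
  1   0   0   0  12  12  12  12  12  12  12  12  12
  2   0   9   9  12  21  21  21  21  21  21  21  21
  3   0   9   9  12  21  21  21  21  21  21  26  26
  4   0   9   9  12  21  21  21  21  21  21  26  26
  5   0   9  14  14  21  26  26  26  26  26  26  31

21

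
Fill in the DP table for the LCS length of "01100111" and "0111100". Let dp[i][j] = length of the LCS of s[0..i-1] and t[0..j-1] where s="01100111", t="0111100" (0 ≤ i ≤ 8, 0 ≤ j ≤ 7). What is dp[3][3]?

3

   ''  0  1  1  1  1  0  0
''  0  0  0  0  0  0  0  0
 0  0  1  1  1  1  1  1  1
 1  0  1  2  2  2  2  2  2
 1  0  1  2  3  3  3  3  3
 0  0  1  2  3  3  3  4  4
 0  0  1  2  3  3  3  4  5
 1  0  1  2  3  4  4  4  5
 1  0  1  2  3  4  5  5  5
 1  0  1  2  3  4  5  5  5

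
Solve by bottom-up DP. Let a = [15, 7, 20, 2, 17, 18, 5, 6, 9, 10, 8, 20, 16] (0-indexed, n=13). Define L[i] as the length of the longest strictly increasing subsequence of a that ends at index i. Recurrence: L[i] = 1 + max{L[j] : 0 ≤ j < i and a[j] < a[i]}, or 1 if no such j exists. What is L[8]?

   i    0    1    2    3    4    5    6    7    8    9   10   11   12
a[i]   15    7   20    2   17   18    5    6    9   10    8   20   16
L[i]    1    1    2    1    2    3    2    3    4    5    4    6    6

4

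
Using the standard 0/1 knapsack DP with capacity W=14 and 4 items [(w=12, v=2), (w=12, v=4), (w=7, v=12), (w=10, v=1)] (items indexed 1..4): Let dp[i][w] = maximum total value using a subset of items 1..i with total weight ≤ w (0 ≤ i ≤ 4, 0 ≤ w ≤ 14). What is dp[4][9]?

12

i\w   0   1   2   3   4   5   6   7   8   9  10  11  12  13  14
  0   0   0   0   0   0   0   0   0   0   0   0   0   0   0   0
  1   0   0   0   0   0   0   0   0   0   0   0   0   2   2   2
  2   0   0   0   0   0   0   0   0   0   0   0   0   4   4   4
  3   0   0   0   0   0   0   0  12  12  12  12  12  12  12  12
  4   0   0   0   0   0   0   0  12  12  12  12  12  12  12  12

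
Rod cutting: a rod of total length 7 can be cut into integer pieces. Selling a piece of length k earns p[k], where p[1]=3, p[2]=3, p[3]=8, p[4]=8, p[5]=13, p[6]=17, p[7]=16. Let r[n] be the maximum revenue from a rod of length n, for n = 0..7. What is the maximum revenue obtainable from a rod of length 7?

21

   n    0    1    2    3    4    5    6    7
r[n]    0    3    6    9   12   15   18   21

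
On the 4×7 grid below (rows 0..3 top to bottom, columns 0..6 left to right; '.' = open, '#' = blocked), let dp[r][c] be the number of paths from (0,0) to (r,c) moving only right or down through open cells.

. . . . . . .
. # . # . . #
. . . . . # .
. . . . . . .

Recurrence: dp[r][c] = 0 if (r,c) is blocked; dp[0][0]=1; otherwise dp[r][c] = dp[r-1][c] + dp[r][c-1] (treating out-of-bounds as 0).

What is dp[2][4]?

3

r\c   0   1   2   3   4   5   6
  0   1   1   1   1   1   1   1
  1   1   0   1   0   1   2   0
  2   1   1   2   2   3   0   0
  3   1   2   4   6   9   9   9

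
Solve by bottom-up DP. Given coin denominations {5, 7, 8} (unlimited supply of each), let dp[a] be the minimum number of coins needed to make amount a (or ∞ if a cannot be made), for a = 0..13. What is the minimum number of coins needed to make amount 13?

 a  0  1  2  3  4  5  6  7  8  9 10 11 12 13
dp  0  -  -  -  -  1  -  1  1  -  2  -  2  2
(- denotes ∞ / unreachable)

2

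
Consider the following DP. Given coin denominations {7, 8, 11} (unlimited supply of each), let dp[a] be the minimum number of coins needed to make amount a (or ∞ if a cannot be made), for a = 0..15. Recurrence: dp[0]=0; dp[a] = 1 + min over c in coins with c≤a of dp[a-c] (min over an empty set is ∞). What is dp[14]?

2

 a  0  1  2  3  4  5  6  7  8  9 10 11 12 13 14 15
dp  0  -  -  -  -  -  -  1  1  -  -  1  -  -  2  2
(- denotes ∞ / unreachable)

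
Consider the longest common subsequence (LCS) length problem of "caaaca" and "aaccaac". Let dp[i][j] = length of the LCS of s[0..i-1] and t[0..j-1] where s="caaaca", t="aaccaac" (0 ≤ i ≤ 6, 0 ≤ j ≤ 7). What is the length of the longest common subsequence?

   ''  a  a  c  c  a  a  c
''  0  0  0  0  0  0  0  0
 c  0  0  0  1  1  1  1  1
 a  0  1  1  1  1  2  2  2
 a  0  1  2  2  2  2  3  3
 a  0  1  2  2  2  3  3  3
 c  0  1  2  3  3  3  3  4
 a  0  1  2  3  3  4  4  4

4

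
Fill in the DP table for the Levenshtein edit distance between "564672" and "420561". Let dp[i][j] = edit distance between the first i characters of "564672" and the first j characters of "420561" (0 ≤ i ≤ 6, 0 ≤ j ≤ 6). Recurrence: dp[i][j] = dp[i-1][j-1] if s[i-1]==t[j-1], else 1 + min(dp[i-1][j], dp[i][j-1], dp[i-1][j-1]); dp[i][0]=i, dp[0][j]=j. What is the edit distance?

   ''  4  2  0  5  6  1
''  0  1  2  3  4  5  6
 5  1  1  2  3  3  4  5
 6  2  2  2  3  4  3  4
 4  3  2  3  3  4  4  4
 6  4  3  3  4  4  4  5
 7  5  4  4  4  5  5  5
 2  6  5  4  5  5  6  6

6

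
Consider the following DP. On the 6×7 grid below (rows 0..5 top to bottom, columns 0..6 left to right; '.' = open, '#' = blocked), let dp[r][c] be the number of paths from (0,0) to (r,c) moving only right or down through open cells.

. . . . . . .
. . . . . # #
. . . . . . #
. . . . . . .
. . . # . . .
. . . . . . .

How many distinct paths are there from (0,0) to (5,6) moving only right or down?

276

r\c   0   1   2   3   4   5   6
  0   1   1   1   1   1   1   1
  1   1   2   3   4   5   0   0
  2   1   3   6  10  15  15   0
  3   1   4  10  20  35  50  50
  4   1   5  15   0  35  85 135
  5   1   6  21  21  56 141 276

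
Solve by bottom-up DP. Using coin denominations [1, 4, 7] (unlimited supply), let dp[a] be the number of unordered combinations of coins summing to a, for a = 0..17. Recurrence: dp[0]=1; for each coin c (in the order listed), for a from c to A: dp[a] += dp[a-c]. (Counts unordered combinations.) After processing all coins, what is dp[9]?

after  coin     0     1     2     3     4     5     6     7     8     9    10    11    12    13    14    15    16    17
          1     1     1     1     1     1     1     1     1     1     1     1     1     1     1     1     1     1     1
          4     1     1     1     1     2     2     2     2     3     3     3     3     4     4     4     4     5     5
          7     1     1     1     1     2     2     2     3     4     4     4     5     6     6     7     8     9     9

4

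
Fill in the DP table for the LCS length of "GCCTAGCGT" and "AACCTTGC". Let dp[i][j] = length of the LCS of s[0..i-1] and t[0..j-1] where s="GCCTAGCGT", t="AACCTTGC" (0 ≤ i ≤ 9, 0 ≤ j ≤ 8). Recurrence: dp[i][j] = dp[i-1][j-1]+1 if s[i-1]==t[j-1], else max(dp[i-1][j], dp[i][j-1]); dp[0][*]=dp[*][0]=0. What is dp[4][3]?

1

   ''  A  A  C  C  T  T  G  C
''  0  0  0  0  0  0  0  0  0
 G  0  0  0  0  0  0  0  1  1
 C  0  0  0  1  1  1  1  1  2
 C  0  0  0  1  2  2  2  2  2
 T  0  0  0  1  2  3  3  3  3
 A  0  1  1  1  2  3  3  3  3
 G  0  1  1  1  2  3  3  4  4
 C  0  1  1  2  2  3  3  4  5
 G  0  1  1  2  2  3  3  4  5
 T  0  1  1  2  2  3  4  4  5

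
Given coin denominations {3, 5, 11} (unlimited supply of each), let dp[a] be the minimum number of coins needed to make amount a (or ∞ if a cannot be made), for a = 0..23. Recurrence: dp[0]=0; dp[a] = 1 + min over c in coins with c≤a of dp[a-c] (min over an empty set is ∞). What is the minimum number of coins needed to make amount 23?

5

 a  0  1  2  3  4  5  6  7  8  9 10 11 12 13 14 15 16 17 18 19 20 21 22 23
dp  0  -  -  1  -  1  2  -  2  3  2  1  4  3  2  3  2  3  4  3  4  3  2  5
(- denotes ∞ / unreachable)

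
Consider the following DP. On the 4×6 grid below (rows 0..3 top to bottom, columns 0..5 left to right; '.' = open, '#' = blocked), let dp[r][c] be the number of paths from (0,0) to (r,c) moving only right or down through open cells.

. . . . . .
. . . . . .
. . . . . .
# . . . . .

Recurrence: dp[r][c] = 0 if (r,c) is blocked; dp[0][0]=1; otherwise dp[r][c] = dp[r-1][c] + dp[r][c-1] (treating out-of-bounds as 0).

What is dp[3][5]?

r\c   0   1   2   3   4   5
  0   1   1   1   1   1   1
  1   1   2   3   4   5   6
  2   1   3   6  10  15  21
  3   0   3   9  19  34  55

55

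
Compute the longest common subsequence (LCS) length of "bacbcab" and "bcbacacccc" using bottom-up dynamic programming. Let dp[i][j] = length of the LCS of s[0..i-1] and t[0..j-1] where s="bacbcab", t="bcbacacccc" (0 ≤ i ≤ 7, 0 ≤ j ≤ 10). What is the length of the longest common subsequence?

   ''  b  c  b  a  c  a  c  c  c  c
''  0  0  0  0  0  0  0  0  0  0  0
 b  0  1  1  1  1  1  1  1  1  1  1
 a  0  1  1  1  2  2  2  2  2  2  2
 c  0  1  2  2  2  3  3  3  3  3  3
 b  0  1  2  3  3  3  3  3  3  3  3
 c  0  1  2  3  3  4  4  4  4  4  4
 a  0  1  2  3  4  4  5  5  5  5  5
 b  0  1  2  3  4  4  5  5  5  5  5

5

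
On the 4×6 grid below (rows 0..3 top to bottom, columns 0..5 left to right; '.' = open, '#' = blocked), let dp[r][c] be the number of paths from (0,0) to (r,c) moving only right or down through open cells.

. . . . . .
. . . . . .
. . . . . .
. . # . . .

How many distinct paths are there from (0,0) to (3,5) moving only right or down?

46

r\c   0   1   2   3   4   5
  0   1   1   1   1   1   1
  1   1   2   3   4   5   6
  2   1   3   6  10  15  21
  3   1   4   0  10  25  46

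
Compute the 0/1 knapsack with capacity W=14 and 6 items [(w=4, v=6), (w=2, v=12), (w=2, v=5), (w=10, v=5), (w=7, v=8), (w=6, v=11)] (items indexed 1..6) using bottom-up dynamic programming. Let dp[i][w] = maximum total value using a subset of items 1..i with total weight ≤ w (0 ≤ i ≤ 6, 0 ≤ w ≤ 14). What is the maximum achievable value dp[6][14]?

34

i\w   0   1   2   3   4   5   6   7   8   9  10  11  12  13  14
  0   0   0   0   0   0   0   0   0   0   0   0   0   0   0   0
  1   0   0   0   0   6   6   6   6   6   6   6   6   6   6   6
  2   0   0  12  12  12  12  18  18  18  18  18  18  18  18  18
  3   0   0  12  12  17  17  18  18  23  23  23  23  23  23  23
  4   0   0  12  12  17  17  18  18  23  23  23  23  23  23  23
  5   0   0  12  12  17  17  18  18  23  23  23  25  25  26  26
  6   0   0  12  12  17  17  18  18  23  23  28  28  29  29  34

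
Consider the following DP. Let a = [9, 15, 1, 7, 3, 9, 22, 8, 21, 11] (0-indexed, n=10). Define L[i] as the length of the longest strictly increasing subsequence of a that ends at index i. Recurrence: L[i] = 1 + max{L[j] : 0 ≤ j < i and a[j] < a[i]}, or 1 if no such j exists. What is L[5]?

   i    0    1    2    3    4    5    6    7    8    9
a[i]    9   15    1    7    3    9   22    8   21   11
L[i]    1    2    1    2    2    3    4    3    4    4

3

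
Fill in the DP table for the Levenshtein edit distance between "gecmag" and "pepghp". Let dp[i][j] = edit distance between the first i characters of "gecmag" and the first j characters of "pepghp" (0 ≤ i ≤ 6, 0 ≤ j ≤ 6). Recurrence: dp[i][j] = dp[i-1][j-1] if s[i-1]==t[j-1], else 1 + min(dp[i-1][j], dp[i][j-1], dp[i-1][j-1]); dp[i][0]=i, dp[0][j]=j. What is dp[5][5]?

4

   ''  p  e  p  g  h  p
''  0  1  2  3  4  5  6
 g  1  1  2  3  3  4  5
 e  2  2  1  2  3  4  5
 c  3  3  2  2  3  4  5
 m  4  4  3  3  3  4  5
 a  5  5  4  4  4  4  5
 g  6  6  5  5  4  5  5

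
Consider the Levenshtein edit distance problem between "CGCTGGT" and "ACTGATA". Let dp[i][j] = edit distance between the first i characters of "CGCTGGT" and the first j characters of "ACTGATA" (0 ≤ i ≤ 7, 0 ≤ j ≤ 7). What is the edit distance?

   ''  A  C  T  G  A  T  A
''  0  1  2  3  4  5  6  7
 C  1  1  1  2  3  4  5  6
 G  2  2  2  2  2  3  4  5
 C  3  3  2  3  3  3  4  5
 T  4  4  3  2  3  4  3  4
 G  5  5  4  3  2  3  4  4
 G  6  6  5  4  3  3  4  5
 T  7  7  6  5  4  4  3  4

4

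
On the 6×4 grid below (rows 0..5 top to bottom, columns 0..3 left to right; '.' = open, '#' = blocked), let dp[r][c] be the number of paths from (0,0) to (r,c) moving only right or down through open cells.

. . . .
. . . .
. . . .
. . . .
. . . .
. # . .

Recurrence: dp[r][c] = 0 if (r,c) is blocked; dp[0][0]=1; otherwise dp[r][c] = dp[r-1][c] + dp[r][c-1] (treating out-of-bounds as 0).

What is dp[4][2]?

r\c   0   1   2   3
  0   1   1   1   1
  1   1   2   3   4
  2   1   3   6  10
  3   1   4  10  20
  4   1   5  15  35
  5   1   0  15  50

15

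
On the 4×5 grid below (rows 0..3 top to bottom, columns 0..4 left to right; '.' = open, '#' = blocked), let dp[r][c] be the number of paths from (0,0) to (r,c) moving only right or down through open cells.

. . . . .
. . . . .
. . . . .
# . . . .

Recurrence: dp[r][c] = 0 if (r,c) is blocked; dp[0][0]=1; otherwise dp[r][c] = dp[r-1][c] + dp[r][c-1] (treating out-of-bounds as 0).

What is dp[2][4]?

r\c   0   1   2   3   4
  0   1   1   1   1   1
  1   1   2   3   4   5
  2   1   3   6  10  15
  3   0   3   9  19  34

15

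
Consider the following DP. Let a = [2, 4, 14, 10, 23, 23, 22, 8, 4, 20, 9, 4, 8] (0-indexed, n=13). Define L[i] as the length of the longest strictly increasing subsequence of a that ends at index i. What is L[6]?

4

   i    0    1    2    3    4    5    6    7    8    9   10   11   12
a[i]    2    4   14   10   23   23   22    8    4   20    9    4    8
L[i]    1    2    3    3    4    4    4    3    2    4    4    2    3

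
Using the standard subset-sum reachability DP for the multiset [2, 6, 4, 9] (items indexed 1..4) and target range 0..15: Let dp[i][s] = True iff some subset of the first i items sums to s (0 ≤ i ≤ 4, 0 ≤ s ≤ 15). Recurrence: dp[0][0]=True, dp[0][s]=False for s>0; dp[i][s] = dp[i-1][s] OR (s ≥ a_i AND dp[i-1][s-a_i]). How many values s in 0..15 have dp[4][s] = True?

11

i\s   0   1   2   3   4   5   6   7   8   9  10  11  12  13  14  15
  0   T   F   F   F   F   F   F   F   F   F   F   F   F   F   F   F
  1   T   F   T   F   F   F   F   F   F   F   F   F   F   F   F   F
  2   T   F   T   F   F   F   T   F   T   F   F   F   F   F   F   F
  3   T   F   T   F   T   F   T   F   T   F   T   F   T   F   F   F
  4   T   F   T   F   T   F   T   F   T   T   T   T   T   T   F   T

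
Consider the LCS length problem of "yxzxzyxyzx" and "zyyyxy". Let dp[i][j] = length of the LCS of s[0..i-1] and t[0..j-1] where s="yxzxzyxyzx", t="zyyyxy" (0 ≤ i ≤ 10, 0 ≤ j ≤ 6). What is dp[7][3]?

   ''  z  y  y  y  x  y
''  0  0  0  0  0  0  0
 y  0  0  1  1  1  1  1
 x  0  0  1  1  1  2  2
 z  0  1  1  1  1  2  2
 x  0  1  1  1  1  2  2
 z  0  1  1  1  1  2  2
 y  0  1  2  2  2  2  3
 x  0  1  2  2  2  3  3
 y  0  1  2  3  3  3  4
 z  0  1  2  3  3  3  4
 x  0  1  2  3  3  4  4

2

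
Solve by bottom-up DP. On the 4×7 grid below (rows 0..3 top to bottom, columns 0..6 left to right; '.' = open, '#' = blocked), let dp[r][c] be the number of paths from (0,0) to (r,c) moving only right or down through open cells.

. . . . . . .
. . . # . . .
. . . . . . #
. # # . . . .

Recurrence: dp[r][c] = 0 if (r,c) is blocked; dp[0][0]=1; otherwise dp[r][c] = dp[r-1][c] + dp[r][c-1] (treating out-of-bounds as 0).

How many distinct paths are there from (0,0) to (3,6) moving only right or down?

22

r\c   0   1   2   3   4   5   6
  0   1   1   1   1   1   1   1
  1   1   2   3   0   1   2   3
  2   1   3   6   6   7   9   0
  3   1   0   0   6  13  22  22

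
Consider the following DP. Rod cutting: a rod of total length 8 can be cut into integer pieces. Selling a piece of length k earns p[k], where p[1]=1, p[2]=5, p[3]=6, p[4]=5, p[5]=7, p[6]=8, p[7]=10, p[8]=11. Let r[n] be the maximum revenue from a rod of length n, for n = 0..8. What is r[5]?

   n    0    1    2    3    4    5    6    7    8
r[n]    0    1    5    6   10   11   15   16   20

11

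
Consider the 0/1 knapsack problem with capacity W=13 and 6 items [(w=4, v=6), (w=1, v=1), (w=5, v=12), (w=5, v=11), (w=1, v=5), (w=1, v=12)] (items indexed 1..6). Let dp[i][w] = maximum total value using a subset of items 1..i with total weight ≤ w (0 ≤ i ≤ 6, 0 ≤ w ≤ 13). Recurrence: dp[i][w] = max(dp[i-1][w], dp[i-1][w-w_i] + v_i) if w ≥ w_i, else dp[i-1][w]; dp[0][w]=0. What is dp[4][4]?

6

i\w   0   1   2   3   4   5   6   7   8   9  10  11  12  13
  0   0   0   0   0   0   0   0   0   0   0   0   0   0   0
  1   0   0   0   0   6   6   6   6   6   6   6   6   6   6
  2   0   1   1   1   6   7   7   7   7   7   7   7   7   7
  3   0   1   1   1   6  12  13  13  13  18  19  19  19  19
  4   0   1   1   1   6  12  13  13  13  18  23  24  24  24
  5   0   5   6   6   6  12  17  18  18  18  23  28  29  29
  6   0  12  17  18  18  18  24  29  30  30  30  35  40  41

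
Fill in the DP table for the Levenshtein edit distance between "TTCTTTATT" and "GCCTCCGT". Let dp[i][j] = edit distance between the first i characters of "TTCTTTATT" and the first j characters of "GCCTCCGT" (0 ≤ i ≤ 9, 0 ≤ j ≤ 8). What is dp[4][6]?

4

   ''  G  C  C  T  C  C  G  T
''  0  1  2  3  4  5  6  7  8
 T  1  1  2  3  3  4  5  6  7
 T  2  2  2  3  3  4  5  6  6
 C  3  3  2  2  3  3  4  5  6
 T  4  4  3  3  2  3  4  5  5
 T  5  5  4  4  3  3  4  5  5
 T  6  6  5  5  4  4  4  5  5
 A  7  7  6  6  5  5  5  5  6
 T  8  8  7  7  6  6  6  6  5
 T  9  9  8  8  7  7  7  7  6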